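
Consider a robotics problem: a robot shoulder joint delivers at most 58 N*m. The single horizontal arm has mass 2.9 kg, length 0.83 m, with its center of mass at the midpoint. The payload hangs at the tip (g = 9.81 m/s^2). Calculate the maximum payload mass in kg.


tau_arm = m_arm*g*(L/2) = 2.9*9.81*0.83/2 = 11.8063 N*m
tau_payload = tau_max - tau_arm = 58 - 11.8063 = 46.1937
m_payload = tau_payload / (g*L) = 46.1937 / (9.81*0.83) = 5.6733

5.6733 kg


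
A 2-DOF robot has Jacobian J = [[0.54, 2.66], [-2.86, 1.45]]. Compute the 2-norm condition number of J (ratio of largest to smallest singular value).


JJ^T eigenvalues: trace(JJ^T) = 17.6493, det(JJ^T) = det(J)^2 = 70.40216836
s_max^2 = (17.6493 + sqrt(29.88911705))/2 = 11.55819701
s_min^2 = (17.6493 - sqrt(29.88911705))/2 = 6.09110299
kappa = s_max/s_min = sqrt(11.55819701/6.09110299) = 1.3775

1.3775


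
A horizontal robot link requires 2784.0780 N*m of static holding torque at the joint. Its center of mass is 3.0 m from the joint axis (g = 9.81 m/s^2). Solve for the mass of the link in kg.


m = tau / (g*L) = 2784.0780 / (9.81 * 3.0) = 94.6000

94.6000 kg


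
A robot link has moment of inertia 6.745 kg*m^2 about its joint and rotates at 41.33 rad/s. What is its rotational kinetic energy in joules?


KE = (1/2)*I*omega^2 = 0.5*6.745*41.33^2 = 5760.7996

5760.7996 J


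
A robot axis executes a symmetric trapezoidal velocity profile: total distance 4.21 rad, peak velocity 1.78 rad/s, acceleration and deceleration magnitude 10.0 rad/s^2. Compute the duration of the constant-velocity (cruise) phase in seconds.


t_acc = v/a = 0.178000 s, d_acc = v^2/(2a) = 0.158420 rad each
d_cruise = 4.21 - 2*0.158420 = 3.893160 rad
t_cruise = d_cruise/v = 3.893160/1.78 = 2.1872

2.1872 s


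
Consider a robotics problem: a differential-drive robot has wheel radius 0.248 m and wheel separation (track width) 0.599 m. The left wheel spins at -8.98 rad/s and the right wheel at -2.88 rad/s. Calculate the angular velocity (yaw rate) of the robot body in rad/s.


omega = r*(wR - wL)/L = 0.248*(-2.88 - (-8.98))/0.599 = 2.5255

2.5255 rad/s


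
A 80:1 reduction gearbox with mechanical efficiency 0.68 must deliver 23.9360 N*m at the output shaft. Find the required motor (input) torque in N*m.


tau_in = tau_out / (N * eta) = 23.9360 / (80 * 0.68) = 0.4400

0.4400 N*m


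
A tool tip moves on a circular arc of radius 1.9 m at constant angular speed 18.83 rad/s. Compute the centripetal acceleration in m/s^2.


a_c = omega^2 * r = 18.83^2 * 1.9 = 673.6809

673.6809 m/s^2


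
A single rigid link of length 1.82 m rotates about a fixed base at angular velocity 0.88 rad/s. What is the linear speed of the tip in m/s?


v = L*omega = 1.82 * 0.88 = 1.6016

1.6016 m/s


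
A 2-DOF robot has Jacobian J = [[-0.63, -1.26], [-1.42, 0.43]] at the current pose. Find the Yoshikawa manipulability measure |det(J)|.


det(J) = -0.63*0.43 - (-1.26)*(-1.42) = -2.0601
|det(J)| = 2.0601

2.0601


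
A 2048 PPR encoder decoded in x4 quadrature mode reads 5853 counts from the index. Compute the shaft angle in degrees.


angle = counts * 360 / (PPR*4) = 5853 * 360 / 8192 = 257.2119

257.2119 degrees


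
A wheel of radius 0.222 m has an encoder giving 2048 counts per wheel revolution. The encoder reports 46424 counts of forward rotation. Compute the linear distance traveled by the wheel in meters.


revs = 46424/2048 = 22.667969
d = revs * 2*pi*r = 22.667969 * 2*pi*0.222 = 31.6188

31.6188 m


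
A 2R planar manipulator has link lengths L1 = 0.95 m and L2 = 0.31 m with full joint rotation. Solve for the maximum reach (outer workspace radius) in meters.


r_max = L1 + L2 = 0.95 + 0.31 = 1.2600

1.2600 m


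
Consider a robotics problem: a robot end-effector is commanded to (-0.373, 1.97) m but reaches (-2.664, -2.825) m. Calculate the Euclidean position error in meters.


dx = -2.664 - (-0.373) = -2.2910, dy = -2.825 - (1.97) = -4.7950
err = sqrt(5.248681 + 22.992025) = 5.3142

5.3142 m


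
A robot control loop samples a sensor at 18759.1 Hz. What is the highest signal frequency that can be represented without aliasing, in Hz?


f_max = f_s/2 = 18759.1/2 = 9379.5500

9379.5500 Hz


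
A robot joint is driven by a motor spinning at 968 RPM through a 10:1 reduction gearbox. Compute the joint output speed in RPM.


omega_joint = omega_motor / N = 968 / 10 = 96.8000

96.8000 RPM


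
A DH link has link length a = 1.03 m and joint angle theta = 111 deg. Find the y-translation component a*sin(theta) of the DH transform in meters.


a*sin(theta) = 1.03*sin(111 deg) = 0.9616

0.9616 m


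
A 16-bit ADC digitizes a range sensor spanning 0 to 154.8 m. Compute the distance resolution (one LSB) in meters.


res = range / 2^n = 154.8/2^16 = 154.8/65536 = 0.0024

0.0024 m


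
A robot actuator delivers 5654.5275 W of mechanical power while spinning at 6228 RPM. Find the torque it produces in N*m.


omega = 6228 * 2*pi/60 = 652.194635 rad/s
tau = P / omega = 5654.5275 / 652.194635 = 8.6700

8.6700 N*m


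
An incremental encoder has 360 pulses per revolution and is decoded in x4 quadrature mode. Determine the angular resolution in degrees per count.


resolution = 360 / (PPR * 4) = 360 / 1440 = 0.2500

0.2500 degrees


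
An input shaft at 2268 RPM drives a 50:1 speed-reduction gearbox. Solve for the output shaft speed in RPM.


omega_out = omega_in / N = 2268 / 50 = 45.3600

45.3600 RPM


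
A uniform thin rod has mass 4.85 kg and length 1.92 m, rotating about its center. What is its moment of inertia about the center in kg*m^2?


I = (1/12)*m*L^2 = (1/12)*4.85*1.92^2 = 1.4899

1.4899 kg*m^2


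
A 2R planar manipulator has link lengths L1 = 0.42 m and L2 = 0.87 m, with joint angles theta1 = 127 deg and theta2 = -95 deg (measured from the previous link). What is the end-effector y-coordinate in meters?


y = L1*sin(th1) + L2*sin(th1+th2) = 0.42*sin(127 deg) + 0.87*sin(32 deg) = 0.7965

0.7965 m


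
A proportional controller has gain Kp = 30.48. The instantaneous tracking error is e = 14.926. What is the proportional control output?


u_P = Kp * e = 30.48 * 14.926 = 454.9445

454.9445


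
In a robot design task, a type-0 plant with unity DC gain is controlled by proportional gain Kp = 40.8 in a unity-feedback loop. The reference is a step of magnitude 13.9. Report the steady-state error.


e_ss = R/(1 + Kp) = 13.9/(1 + 40.8) = 13.9/41.8000 = 0.3325

0.3325


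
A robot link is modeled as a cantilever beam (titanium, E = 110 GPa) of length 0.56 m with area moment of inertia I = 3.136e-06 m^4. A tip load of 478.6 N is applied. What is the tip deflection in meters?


delta = F*L^3/(3*E*I) = 478.6*0.56^3/(3*1.100e+11*3.136e-06)
      = 84.0498176/1034880 = 8.1217e-05

8.1217e-05 m


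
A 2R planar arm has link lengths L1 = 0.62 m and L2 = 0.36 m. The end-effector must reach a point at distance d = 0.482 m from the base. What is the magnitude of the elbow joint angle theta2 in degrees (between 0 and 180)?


cos(th2) = (d^2 - L1^2 - L2^2)/(2*L1*L2) = (0.482^2 - 0.62^2 - 0.36^2)/(2*0.62*0.36) = -0.63099462
th2 = acos(-0.63099462) = 129.1235 deg

129.1235 degrees


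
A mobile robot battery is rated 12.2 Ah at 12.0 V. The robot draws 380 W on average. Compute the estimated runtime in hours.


E = 12.2*12.0 = 146.4000 Wh
t = E/P = 146.4000/380 = 0.3853

0.3853 hours


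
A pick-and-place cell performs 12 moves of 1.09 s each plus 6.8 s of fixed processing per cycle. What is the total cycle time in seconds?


T = 12*1.09 + 6.8 = 19.8800

19.8800 s


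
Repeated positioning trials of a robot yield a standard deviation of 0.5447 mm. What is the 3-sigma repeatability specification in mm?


repeatability = 3*sigma = 3*0.5447 = 1.6341

1.6341 mm


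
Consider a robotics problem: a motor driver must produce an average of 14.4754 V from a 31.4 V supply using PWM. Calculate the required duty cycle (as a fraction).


D = V_avg/V_supply = 14.4754/31.4 = 0.4610

0.4610


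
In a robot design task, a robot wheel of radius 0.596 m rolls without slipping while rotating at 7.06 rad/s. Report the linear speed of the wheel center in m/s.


v = omega * r = 7.06 * 0.596 = 4.2078

4.2078 m/s


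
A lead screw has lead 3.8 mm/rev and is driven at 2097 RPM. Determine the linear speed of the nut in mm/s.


v = lead * (RPM/60) = 3.8*2097/60 = 132.8100

132.8100 mm/s


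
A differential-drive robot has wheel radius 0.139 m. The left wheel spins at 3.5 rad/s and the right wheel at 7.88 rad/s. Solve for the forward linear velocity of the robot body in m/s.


v = r*(wR + wL)/2 = 0.139*(7.88 + 3.5)/2 = 0.7909

0.7909 m/s


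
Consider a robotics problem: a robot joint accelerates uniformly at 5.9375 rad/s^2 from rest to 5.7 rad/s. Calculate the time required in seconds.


t = delta_omega / alpha = 5.7 / 5.9375 = 0.9600

0.9600 s


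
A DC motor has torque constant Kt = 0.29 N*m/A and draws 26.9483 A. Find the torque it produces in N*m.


tau = Kt * I = 0.29*26.9483 = 7.8150

7.8150 N*m


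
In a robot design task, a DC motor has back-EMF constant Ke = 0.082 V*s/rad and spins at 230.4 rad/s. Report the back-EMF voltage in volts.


V_emf = Ke * omega = 0.082*230.4 = 18.8928

18.8928 V


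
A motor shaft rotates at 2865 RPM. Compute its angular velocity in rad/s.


omega = 2865 * 2*pi/60 = 300.0221

300.0221 rad/s


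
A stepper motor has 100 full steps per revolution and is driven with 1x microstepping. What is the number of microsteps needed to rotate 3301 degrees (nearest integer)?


step_size = 360/(100*1) = 360/100 = 3.600000 deg
n = 3301/(360/100) = 3301*100/360 = 916.9444 -> 917

917 steps


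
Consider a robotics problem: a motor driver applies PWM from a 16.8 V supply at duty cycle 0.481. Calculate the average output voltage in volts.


V_avg = V_supply * D = 16.8*0.481 = 8.0808

8.0808 V


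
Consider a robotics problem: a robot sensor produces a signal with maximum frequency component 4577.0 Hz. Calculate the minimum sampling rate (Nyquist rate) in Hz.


f_s,min = 2*f_max = 2*4577.0 = 9154.0000

9154.0000 Hz


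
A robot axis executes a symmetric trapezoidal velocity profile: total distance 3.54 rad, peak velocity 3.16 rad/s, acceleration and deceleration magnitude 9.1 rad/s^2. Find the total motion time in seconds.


t_acc = v/a = 3.16/9.1 = 0.347253 s
d_acc = v^2/(2a) = 0.548659 rad (each ramp)
d_cruise = 3.54 - 2*0.548659 = 2.442682 rad
t_cruise = 2.442682/3.16 = 0.773001 s
t_total = 2*0.347253 + 0.773001 = 1.4675

1.4675 s


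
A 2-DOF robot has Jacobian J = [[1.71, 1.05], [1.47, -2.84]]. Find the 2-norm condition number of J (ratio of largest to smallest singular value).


JJ^T eigenvalues: trace(JJ^T) = 14.2531, det(JJ^T) = det(J)^2 = 40.95872001
s_max^2 = (14.2531 + sqrt(39.31597957))/2 = 10.26167279
s_min^2 = (14.2531 - sqrt(39.31597957))/2 = 3.99142721
kappa = s_max/s_min = sqrt(10.26167279/3.99142721) = 1.6034

1.6034


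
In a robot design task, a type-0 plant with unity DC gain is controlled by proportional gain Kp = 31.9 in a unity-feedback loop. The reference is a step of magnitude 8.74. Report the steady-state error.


e_ss = R/(1 + Kp) = 8.74/(1 + 31.9) = 8.74/32.9000 = 0.2657

0.2657


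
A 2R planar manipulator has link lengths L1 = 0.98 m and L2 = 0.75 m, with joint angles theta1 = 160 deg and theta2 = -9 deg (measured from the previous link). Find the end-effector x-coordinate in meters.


x = L1*cos(th1) + L2*cos(th1+th2) = 0.98*cos(160 deg) + 0.75*cos(151 deg) = -1.5769

-1.5769 m


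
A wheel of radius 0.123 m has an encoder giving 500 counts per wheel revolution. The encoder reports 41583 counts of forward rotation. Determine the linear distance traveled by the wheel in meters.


revs = 41583/500 = 83.166000
d = revs * 2*pi*r = 83.166000 * 2*pi*0.123 = 64.2733

64.2733 m


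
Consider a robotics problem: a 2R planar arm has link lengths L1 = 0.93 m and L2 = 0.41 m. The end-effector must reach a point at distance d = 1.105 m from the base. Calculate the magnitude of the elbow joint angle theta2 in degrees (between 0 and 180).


cos(th2) = (d^2 - L1^2 - L2^2)/(2*L1*L2) = (1.105^2 - 0.93^2 - 0.41^2)/(2*0.93*0.41) = 0.24655783
th2 = acos(0.24655783) = 75.7261 deg

75.7261 degrees


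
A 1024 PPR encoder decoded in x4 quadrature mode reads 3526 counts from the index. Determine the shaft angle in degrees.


angle = counts * 360 / (PPR*4) = 3526 * 360 / 4096 = 309.9023

309.9023 degrees


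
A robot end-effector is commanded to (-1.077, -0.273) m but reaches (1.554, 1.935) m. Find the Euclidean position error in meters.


dx = 1.554 - (-1.077) = 2.6310, dy = 1.935 - (-0.273) = 2.2080
err = sqrt(6.922161 + 4.875264) = 3.4347

3.4347 m


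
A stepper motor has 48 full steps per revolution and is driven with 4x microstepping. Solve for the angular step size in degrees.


step = 360/(48*4) = 360/192 = 1.8750

1.8750 degrees


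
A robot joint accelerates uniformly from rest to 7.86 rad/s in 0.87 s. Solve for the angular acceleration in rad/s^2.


alpha = delta_omega / t = 7.86 / 0.87 = 9.0345

9.0345 rad/s^2


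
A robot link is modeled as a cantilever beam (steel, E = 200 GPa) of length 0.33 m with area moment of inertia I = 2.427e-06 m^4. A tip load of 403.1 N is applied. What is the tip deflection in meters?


delta = F*L^3/(3*E*I) = 403.1*0.33^3/(3*2.000e+11*2.427e-06)
      = 14.4862047/1456200 = 9.9479e-06

9.9479e-06 m


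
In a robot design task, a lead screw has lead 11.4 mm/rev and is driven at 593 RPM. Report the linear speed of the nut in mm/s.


v = lead * (RPM/60) = 11.4*593/60 = 112.6700

112.6700 mm/s


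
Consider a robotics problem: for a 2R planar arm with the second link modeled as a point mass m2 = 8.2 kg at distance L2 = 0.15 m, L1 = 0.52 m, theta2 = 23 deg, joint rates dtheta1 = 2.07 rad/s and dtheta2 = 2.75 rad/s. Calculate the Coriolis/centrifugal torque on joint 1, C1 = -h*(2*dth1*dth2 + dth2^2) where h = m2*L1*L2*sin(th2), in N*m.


h = m2*L1*L2*sin(th2) = 8.2*0.52*0.15*sin(23 deg) = 0.249912
C1 = -h*(2*2.07*2.75 + 2.75^2) = -0.249912*18.9475 = -4.7352

-4.7352 N*m


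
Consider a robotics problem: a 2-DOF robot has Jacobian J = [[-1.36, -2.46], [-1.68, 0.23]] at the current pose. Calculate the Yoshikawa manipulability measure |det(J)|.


det(J) = -1.36*0.23 - (-2.46)*(-1.68) = -4.4456
|det(J)| = 4.4456

4.4456


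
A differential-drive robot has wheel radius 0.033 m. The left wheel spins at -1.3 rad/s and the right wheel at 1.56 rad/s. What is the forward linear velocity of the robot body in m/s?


v = r*(wR + wL)/2 = 0.033*(1.56 + -1.3)/2 = 0.0043

0.0043 m/s


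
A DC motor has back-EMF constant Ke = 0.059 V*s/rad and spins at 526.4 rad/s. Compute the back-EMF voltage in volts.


V_emf = Ke * omega = 0.059*526.4 = 31.0576

31.0576 V


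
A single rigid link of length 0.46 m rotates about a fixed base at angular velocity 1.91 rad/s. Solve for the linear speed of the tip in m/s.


v = L*omega = 0.46 * 1.91 = 0.8786

0.8786 m/s


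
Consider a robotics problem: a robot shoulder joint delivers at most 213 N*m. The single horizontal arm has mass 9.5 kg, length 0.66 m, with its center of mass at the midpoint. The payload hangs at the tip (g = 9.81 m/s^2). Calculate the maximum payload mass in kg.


tau_arm = m_arm*g*(L/2) = 9.5*9.81*0.66/2 = 30.7544 N*m
tau_payload = tau_max - tau_arm = 213 - 30.7544 = 182.2456
m_payload = tau_payload / (g*L) = 182.2456 / (9.81*0.66) = 28.1478

28.1478 kg


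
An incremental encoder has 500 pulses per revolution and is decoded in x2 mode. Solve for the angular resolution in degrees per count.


resolution = 360 / (PPR * 2) = 360 / 1000 = 0.3600

0.3600 degrees


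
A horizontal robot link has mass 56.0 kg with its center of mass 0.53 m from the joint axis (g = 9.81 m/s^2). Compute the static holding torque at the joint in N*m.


tau = m*g*L = 56.0 * 9.81 * 0.53 = 291.1608

291.1608 N*m


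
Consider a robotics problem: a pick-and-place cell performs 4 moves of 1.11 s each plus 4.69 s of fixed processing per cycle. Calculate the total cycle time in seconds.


T = 4*1.11 + 4.69 = 9.1300

9.1300 s


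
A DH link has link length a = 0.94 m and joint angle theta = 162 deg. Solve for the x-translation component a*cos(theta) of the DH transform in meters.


a*cos(theta) = 0.94*cos(162 deg) = -0.8940

-0.8940 m


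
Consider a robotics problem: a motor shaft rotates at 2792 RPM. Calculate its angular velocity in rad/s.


omega = 2792 * 2*pi/60 = 292.3776

292.3776 rad/s


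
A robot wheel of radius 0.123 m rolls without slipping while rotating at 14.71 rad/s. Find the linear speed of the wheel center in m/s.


v = omega * r = 14.71 * 0.123 = 1.8093

1.8093 m/s


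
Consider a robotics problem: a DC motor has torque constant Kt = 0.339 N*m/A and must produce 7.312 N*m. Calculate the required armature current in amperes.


I = tau / Kt = 7.312/0.339 = 21.5693

21.5693 A


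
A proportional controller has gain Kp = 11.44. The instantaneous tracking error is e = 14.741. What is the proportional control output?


u_P = Kp * e = 11.44 * 14.741 = 168.6370

168.6370


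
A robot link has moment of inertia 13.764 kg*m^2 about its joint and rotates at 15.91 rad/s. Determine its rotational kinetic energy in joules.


KE = (1/2)*I*omega^2 = 0.5*13.764*15.91^2 = 1742.0276

1742.0276 J


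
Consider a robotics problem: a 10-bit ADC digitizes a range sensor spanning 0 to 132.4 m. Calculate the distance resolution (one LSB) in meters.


res = range / 2^n = 132.4/2^10 = 132.4/1024 = 0.1293

0.1293 m


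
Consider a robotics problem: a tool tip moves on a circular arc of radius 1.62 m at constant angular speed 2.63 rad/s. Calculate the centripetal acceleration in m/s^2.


a_c = omega^2 * r = 2.63^2 * 1.62 = 11.2054

11.2054 m/s^2


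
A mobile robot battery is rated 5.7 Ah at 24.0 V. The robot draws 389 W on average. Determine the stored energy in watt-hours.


E = capacity * V = 5.7*24.0 = 136.8000

136.8000 Wh


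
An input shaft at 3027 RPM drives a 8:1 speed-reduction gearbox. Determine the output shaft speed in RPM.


omega_out = omega_in / N = 3027 / 8 = 378.3750

378.3750 RPM


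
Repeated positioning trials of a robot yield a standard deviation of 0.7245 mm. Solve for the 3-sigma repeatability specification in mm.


repeatability = 3*sigma = 3*0.7245 = 2.1735

2.1735 mm


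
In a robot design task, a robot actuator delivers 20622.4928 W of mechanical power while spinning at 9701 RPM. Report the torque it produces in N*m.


omega = 9701 * 2*pi/60 = 1015.886344 rad/s
tau = P / omega = 20622.4928 / 1015.886344 = 20.3000

20.3000 N*m


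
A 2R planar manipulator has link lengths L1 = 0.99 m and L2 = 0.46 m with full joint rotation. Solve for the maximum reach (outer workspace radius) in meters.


r_max = L1 + L2 = 0.99 + 0.46 = 1.4500

1.4500 m


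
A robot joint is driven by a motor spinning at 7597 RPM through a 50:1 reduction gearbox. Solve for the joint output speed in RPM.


omega_joint = omega_motor / N = 7597 / 50 = 151.9400

151.9400 RPM


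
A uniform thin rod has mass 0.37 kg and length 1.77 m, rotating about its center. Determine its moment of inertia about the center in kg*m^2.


I = (1/12)*m*L^2 = (1/12)*0.37*1.77^2 = 0.0966

0.0966 kg*m^2


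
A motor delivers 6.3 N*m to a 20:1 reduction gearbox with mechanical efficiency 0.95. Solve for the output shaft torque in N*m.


tau_out = tau_in * N * eta = 6.3 * 20 * 0.95 = 119.7000

119.7000 N*m


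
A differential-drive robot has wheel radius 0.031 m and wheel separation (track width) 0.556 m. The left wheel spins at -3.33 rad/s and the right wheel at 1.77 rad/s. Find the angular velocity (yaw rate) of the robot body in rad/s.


omega = r*(wR - wL)/L = 0.031*(1.77 - (-3.33))/0.556 = 0.2844

0.2844 rad/s


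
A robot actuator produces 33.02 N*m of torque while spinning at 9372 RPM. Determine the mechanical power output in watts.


omega = 9372 * 2*pi/60 = 981.433545 rad/s
P = tau * omega = 33.02 * 981.433545 = 32406.9357

32406.9357 W


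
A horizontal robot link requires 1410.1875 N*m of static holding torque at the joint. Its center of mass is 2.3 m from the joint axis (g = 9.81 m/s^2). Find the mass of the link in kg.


m = tau / (g*L) = 1410.1875 / (9.81 * 2.3) = 62.5000

62.5000 kg


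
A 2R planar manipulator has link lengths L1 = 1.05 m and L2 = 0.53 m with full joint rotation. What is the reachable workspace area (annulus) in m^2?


r_max = L1 + L2 = 1.5800, r_min = |L1 - L2| = 0.5200
A = pi*(r_max^2 - r_min^2) = pi*(2.4964 - 0.2704) = 6.9932

6.9932 m^2


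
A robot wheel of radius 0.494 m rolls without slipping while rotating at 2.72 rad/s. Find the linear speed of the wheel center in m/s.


v = omega * r = 2.72 * 0.494 = 1.3437

1.3437 m/s


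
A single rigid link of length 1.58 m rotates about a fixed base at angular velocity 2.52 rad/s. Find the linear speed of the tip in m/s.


v = L*omega = 1.58 * 2.52 = 3.9816

3.9816 m/s


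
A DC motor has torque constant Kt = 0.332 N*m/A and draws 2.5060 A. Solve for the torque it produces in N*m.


tau = Kt * I = 0.332*2.5060 = 0.8320

0.8320 N*m


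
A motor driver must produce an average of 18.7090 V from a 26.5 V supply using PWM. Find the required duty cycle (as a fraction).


D = V_avg/V_supply = 18.7090/26.5 = 0.7060

0.7060


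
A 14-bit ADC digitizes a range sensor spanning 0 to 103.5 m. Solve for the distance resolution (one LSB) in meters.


res = range / 2^n = 103.5/2^14 = 103.5/16384 = 0.0063

0.0063 m


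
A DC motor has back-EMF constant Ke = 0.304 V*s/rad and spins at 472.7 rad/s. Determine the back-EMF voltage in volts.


V_emf = Ke * omega = 0.304*472.7 = 143.7008

143.7008 V


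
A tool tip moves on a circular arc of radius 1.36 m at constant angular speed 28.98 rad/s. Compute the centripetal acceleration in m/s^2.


a_c = omega^2 * r = 28.98^2 * 1.36 = 1142.1829

1142.1829 m/s^2


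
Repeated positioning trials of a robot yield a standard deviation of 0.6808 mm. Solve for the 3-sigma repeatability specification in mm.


repeatability = 3*sigma = 3*0.6808 = 2.0424

2.0424 mm


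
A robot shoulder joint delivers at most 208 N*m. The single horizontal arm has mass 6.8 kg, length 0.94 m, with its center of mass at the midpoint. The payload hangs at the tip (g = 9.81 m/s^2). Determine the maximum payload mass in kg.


tau_arm = m_arm*g*(L/2) = 6.8*9.81*0.94/2 = 31.3528 N*m
tau_payload = tau_max - tau_arm = 208 - 31.3528 = 176.6472
m_payload = tau_payload / (g*L) = 176.6472 / (9.81*0.94) = 19.1562

19.1562 kg


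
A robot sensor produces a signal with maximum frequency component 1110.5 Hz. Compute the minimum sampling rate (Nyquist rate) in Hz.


f_s,min = 2*f_max = 2*1110.5 = 2221.0000

2221.0000 Hz


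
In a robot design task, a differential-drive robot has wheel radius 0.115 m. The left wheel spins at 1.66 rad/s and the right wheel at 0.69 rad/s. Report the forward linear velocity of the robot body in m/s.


v = r*(wR + wL)/2 = 0.115*(0.69 + 1.66)/2 = 0.1351

0.1351 m/s


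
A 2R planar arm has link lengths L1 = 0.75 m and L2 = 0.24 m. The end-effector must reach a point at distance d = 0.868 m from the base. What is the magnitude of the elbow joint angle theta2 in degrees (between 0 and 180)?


cos(th2) = (d^2 - L1^2 - L2^2)/(2*L1*L2) = (0.868^2 - 0.75^2 - 0.24^2)/(2*0.75*0.24) = 0.37034444
th2 = acos(0.37034444) = 68.2631 deg

68.2631 degrees


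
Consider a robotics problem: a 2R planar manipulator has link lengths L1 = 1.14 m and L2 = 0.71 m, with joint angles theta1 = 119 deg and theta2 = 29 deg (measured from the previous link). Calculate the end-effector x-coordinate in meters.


x = L1*cos(th1) + L2*cos(th1+th2) = 1.14*cos(119 deg) + 0.71*cos(148 deg) = -1.1548

-1.1548 m


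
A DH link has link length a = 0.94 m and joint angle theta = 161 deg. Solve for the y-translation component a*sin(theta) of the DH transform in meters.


a*sin(theta) = 0.94*sin(161 deg) = 0.3060

0.3060 m


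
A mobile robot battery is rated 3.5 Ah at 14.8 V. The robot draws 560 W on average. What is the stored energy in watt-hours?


E = capacity * V = 3.5*14.8 = 51.8000

51.8000 Wh


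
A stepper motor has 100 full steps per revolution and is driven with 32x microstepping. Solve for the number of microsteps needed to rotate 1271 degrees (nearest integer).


step_size = 360/(100*32) = 360/3200 = 0.112500 deg
n = 1271/(360/3200) = 1271*3200/360 = 11297.7778 -> 11298

11298 steps


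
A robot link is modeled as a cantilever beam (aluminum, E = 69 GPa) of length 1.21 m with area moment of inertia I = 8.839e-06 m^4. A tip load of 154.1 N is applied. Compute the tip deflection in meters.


delta = F*L^3/(3*E*I) = 154.1*1.21^3/(3*6.900e+10*8.839e-06)
      = 272.9975501/1829673 = 1.4921e-04

1.4921e-04 m


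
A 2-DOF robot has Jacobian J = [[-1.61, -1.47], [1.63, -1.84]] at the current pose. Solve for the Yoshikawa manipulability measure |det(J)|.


det(J) = -1.61*-1.84 - (-1.47)*(1.63) = 5.3585
|det(J)| = 5.3585

5.3585


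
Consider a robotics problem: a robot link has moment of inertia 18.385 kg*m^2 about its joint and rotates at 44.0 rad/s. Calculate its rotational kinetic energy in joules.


KE = (1/2)*I*omega^2 = 0.5*18.385*44.0^2 = 17796.6800

17796.6800 J


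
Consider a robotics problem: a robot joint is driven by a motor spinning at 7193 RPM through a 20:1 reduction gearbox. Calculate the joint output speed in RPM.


omega_joint = omega_motor / N = 7193 / 20 = 359.6500

359.6500 RPM


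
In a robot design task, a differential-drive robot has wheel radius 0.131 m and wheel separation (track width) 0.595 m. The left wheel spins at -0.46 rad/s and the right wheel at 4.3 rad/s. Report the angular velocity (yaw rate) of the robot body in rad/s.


omega = r*(wR - wL)/L = 0.131*(4.3 - (-0.46))/0.595 = 1.0480

1.0480 rad/s


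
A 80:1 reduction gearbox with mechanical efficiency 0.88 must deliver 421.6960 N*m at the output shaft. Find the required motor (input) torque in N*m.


tau_in = tau_out / (N * eta) = 421.6960 / (80 * 0.88) = 5.9900

5.9900 N*m


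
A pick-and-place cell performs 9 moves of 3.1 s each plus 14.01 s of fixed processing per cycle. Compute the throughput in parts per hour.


T_cycle = 9*3.1 + 14.01 = 41.9100 s
rate = 3600/T = 85.8984

85.8984 parts/hour


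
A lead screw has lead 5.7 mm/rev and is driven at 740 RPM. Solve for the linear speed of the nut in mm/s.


v = lead * (RPM/60) = 5.7*740/60 = 70.3000

70.3000 mm/s


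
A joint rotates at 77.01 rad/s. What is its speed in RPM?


RPM = 77.01 * 60/(2*pi) = 735.3913

735.3913 RPM


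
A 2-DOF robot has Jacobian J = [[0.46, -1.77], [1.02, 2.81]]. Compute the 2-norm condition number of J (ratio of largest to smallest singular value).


JJ^T eigenvalues: trace(JJ^T) = 12.2810, det(JJ^T) = det(J)^2 = 9.59760400
s_max^2 = (12.2810 + sqrt(112.43254500))/2 = 11.44221069
s_min^2 = (12.2810 - sqrt(112.43254500))/2 = 0.83878931
kappa = s_max/s_min = sqrt(11.44221069/0.83878931) = 3.6934

3.6934


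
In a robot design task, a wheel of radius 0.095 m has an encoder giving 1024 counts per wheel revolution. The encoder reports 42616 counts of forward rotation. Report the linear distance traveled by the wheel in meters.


revs = 42616/1024 = 41.617188
d = revs * 2*pi*r = 41.617188 * 2*pi*0.095 = 24.8414

24.8414 m


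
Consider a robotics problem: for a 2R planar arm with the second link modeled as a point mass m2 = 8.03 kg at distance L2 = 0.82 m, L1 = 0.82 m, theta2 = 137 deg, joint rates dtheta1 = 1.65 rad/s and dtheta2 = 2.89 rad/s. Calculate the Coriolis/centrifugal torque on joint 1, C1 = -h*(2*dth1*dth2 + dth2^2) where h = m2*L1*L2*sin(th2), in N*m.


h = m2*L1*L2*sin(th2) = 8.03*0.82*0.82*sin(137 deg) = 3.682363
C1 = -h*(2*1.65*2.89 + 2.89^2) = -3.682363*17.8891 = -65.8742

-65.8742 N*m


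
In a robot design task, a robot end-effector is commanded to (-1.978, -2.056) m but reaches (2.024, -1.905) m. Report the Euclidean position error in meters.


dx = 2.024 - (-1.978) = 4.0020, dy = -1.905 - (-2.056) = 0.1510
err = sqrt(16.016004 + 0.022801) = 4.0048

4.0048 m


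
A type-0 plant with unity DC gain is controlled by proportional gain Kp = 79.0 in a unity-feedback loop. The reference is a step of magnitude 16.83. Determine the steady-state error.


e_ss = R/(1 + Kp) = 16.83/(1 + 79.0) = 16.83/80.0000 = 0.2104

0.2104


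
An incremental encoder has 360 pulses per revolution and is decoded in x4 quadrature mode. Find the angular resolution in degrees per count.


resolution = 360 / (PPR * 4) = 360 / 1440 = 0.2500

0.2500 degrees


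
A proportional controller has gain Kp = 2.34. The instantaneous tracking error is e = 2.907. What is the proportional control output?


u_P = Kp * e = 2.34 * 2.907 = 6.8024

6.8024


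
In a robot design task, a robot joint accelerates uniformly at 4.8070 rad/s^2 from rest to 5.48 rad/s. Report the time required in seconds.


t = delta_omega / alpha = 5.48 / 4.8070 = 1.1400

1.1400 s


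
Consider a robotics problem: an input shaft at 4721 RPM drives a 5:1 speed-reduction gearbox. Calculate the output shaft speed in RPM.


omega_out = omega_in / N = 4721 / 5 = 944.2000

944.2000 RPM


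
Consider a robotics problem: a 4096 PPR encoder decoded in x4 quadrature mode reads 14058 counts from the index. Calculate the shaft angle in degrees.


angle = counts * 360 / (PPR*4) = 14058 * 360 / 16384 = 308.8916

308.8916 degrees


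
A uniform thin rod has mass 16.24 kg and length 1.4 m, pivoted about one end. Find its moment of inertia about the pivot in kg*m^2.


I = (1/3)*m*L^2 = (1/3)*16.24*1.4^2 = 10.6101

10.6101 kg*m^2


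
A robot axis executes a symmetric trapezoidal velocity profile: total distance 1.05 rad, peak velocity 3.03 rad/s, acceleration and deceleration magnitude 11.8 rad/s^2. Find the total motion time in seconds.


t_acc = v/a = 3.03/11.8 = 0.256780 s
d_acc = v^2/(2a) = 0.389021 rad (each ramp)
d_cruise = 1.05 - 2*0.389021 = 0.271958 rad
t_cruise = 0.271958/3.03 = 0.089755 s
t_total = 2*0.256780 + 0.089755 = 0.6033

0.6033 s


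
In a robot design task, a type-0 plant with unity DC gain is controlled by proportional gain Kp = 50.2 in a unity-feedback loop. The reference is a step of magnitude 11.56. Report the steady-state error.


e_ss = R/(1 + Kp) = 11.56/(1 + 50.2) = 11.56/51.2000 = 0.2258

0.2258


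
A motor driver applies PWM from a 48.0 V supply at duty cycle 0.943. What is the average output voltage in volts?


V_avg = V_supply * D = 48.0*0.943 = 45.2640

45.2640 V


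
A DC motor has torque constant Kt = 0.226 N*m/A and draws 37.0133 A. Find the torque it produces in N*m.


tau = Kt * I = 0.226*37.0133 = 8.3650

8.3650 N*m


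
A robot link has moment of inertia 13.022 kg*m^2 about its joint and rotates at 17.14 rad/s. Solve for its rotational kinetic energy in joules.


KE = (1/2)*I*omega^2 = 0.5*13.022*17.14^2 = 1912.7990

1912.7990 J


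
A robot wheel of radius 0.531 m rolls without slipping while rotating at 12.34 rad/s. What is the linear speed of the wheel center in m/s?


v = omega * r = 12.34 * 0.531 = 6.5525

6.5525 m/s


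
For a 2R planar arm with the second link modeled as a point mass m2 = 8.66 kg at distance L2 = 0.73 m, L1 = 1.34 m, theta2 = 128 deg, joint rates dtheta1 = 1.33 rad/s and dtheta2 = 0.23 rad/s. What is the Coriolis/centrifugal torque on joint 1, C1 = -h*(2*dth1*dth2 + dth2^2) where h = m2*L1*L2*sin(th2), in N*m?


h = m2*L1*L2*sin(th2) = 8.66*1.34*0.73*sin(128 deg) = 6.675406
C1 = -h*(2*1.33*0.23 + 0.23^2) = -6.675406*0.6647 = -4.4371

-4.4371 N*m


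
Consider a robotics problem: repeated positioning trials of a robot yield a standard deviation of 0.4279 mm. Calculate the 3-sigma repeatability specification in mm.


repeatability = 3*sigma = 3*0.4279 = 1.2837

1.2837 mm


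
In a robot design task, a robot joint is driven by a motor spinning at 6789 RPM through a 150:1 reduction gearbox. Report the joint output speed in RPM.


omega_joint = omega_motor / N = 6789 / 150 = 45.2600

45.2600 RPM


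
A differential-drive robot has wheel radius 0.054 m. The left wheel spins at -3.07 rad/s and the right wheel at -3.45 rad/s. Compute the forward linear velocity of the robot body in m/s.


v = r*(wR + wL)/2 = 0.054*(-3.45 + -3.07)/2 = -0.1760

-0.1760 m/s


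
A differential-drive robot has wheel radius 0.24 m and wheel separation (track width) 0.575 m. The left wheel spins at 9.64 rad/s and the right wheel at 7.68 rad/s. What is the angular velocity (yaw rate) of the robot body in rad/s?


omega = r*(wR - wL)/L = 0.24*(7.68 - (9.64))/0.575 = -0.8181

-0.8181 rad/s


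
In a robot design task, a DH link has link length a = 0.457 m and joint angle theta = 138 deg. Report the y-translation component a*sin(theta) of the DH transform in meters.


a*sin(theta) = 0.457*sin(138 deg) = 0.3058

0.3058 m


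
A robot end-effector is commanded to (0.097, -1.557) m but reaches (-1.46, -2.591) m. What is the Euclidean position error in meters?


dx = -1.46 - (0.097) = -1.5570, dy = -2.591 - (-1.557) = -1.0340
err = sqrt(2.424249 + 1.069156) = 1.8691

1.8691 m


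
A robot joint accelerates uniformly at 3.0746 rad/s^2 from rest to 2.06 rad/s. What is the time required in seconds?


t = delta_omega / alpha = 2.06 / 3.0746 = 0.6700

0.6700 s


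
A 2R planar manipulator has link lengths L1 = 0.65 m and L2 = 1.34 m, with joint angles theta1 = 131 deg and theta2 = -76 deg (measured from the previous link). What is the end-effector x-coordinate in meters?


x = L1*cos(th1) + L2*cos(th1+th2) = 0.65*cos(131 deg) + 1.34*cos(55 deg) = 0.3422

0.3422 m


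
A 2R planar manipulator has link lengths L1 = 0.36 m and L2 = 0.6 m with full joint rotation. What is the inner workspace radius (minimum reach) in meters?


r_min = |L1 - L2| = |0.36 - 0.6| = 0.2400

0.2400 m


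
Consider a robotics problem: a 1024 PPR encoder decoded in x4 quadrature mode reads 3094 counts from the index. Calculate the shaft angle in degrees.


angle = counts * 360 / (PPR*4) = 3094 * 360 / 4096 = 271.9336

271.9336 degrees


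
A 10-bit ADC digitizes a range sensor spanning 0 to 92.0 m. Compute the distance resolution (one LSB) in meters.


res = range / 2^n = 92.0/2^10 = 92.0/1024 = 0.0898

0.0898 m


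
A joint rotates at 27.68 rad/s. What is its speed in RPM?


RPM = 27.68 * 60/(2*pi) = 264.3245

264.3245 RPM


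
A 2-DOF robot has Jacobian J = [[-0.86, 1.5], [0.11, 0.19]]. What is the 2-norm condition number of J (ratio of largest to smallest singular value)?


JJ^T eigenvalues: trace(JJ^T) = 3.0378, det(JJ^T) = det(J)^2 = 0.10784656
s_max^2 = (3.0378 + sqrt(8.79684260))/2 = 3.00187358
s_min^2 = (3.0378 - sqrt(8.79684260))/2 = 0.03592642
kappa = s_max/s_min = sqrt(3.00187358/0.03592642) = 9.1409

9.1409


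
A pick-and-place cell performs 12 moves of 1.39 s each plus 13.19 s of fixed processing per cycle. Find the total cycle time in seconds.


T = 12*1.39 + 13.19 = 29.8700

29.8700 s


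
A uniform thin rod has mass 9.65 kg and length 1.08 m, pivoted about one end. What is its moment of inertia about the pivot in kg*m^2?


I = (1/3)*m*L^2 = (1/3)*9.65*1.08^2 = 3.7519

3.7519 kg*m^2


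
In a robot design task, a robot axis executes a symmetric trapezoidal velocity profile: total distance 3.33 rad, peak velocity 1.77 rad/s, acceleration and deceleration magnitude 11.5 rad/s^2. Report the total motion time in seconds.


t_acc = v/a = 1.77/11.5 = 0.153913 s
d_acc = v^2/(2a) = 0.136213 rad (each ramp)
d_cruise = 3.33 - 2*0.136213 = 3.057574 rad
t_cruise = 3.057574/1.77 = 1.727443 s
t_total = 2*0.153913 + 1.727443 = 2.0353

2.0353 s


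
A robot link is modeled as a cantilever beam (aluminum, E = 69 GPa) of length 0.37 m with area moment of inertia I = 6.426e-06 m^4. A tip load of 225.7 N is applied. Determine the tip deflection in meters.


delta = F*L^3/(3*E*I) = 225.7*0.37^3/(3*6.900e+10*6.426e-06)
      = 11.4323821/1330182 = 8.5946e-06

8.5946e-06 m


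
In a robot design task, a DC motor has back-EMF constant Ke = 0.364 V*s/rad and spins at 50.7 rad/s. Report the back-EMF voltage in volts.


V_emf = Ke * omega = 0.364*50.7 = 18.4548

18.4548 V


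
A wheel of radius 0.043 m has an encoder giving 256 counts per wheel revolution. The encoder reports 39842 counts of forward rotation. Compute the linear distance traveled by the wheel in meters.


revs = 39842/256 = 155.632812
d = revs * 2*pi*r = 155.632812 * 2*pi*0.043 = 42.0484

42.0484 m


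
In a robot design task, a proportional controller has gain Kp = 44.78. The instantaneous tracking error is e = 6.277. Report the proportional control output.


u_P = Kp * e = 44.78 * 6.277 = 281.0841

281.0841


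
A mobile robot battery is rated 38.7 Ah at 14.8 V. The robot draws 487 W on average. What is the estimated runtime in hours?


E = 38.7*14.8 = 572.7600 Wh
t = E/P = 572.7600/487 = 1.1761

1.1761 hours


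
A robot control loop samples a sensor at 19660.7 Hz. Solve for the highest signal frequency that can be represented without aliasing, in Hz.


f_max = f_s/2 = 19660.7/2 = 9830.3500

9830.3500 Hz


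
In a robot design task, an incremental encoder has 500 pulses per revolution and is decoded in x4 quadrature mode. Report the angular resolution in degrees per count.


resolution = 360 / (PPR * 4) = 360 / 2000 = 0.1800

0.1800 degrees


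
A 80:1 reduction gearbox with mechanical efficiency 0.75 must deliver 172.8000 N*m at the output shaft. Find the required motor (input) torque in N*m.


tau_in = tau_out / (N * eta) = 172.8000 / (80 * 0.75) = 2.8800

2.8800 N*m


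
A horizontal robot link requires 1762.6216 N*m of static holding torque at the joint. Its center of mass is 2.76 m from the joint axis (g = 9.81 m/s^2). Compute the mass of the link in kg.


m = tau / (g*L) = 1762.6216 / (9.81 * 2.76) = 65.1000

65.1000 kg


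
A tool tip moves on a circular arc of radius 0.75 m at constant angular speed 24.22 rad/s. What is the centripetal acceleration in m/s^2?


a_c = omega^2 * r = 24.22^2 * 0.75 = 439.9563

439.9563 m/s^2


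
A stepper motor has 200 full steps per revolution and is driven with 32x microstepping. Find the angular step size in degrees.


step = 360/(200*32) = 360/6400 = 0.0563

0.0563 degrees


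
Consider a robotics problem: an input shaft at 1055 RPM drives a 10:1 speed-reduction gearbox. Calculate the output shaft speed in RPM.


omega_out = omega_in / N = 1055 / 10 = 105.5000

105.5000 RPM


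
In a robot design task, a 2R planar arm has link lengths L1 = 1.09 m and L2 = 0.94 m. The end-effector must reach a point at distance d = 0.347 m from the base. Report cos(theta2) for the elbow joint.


cos(th2) = (d^2 - L1^2 - L2^2)/(2*L1*L2) = (0.347^2 - 1.09^2 - 0.94^2)/(2*1.09*0.94) = -0.9522

-0.9522


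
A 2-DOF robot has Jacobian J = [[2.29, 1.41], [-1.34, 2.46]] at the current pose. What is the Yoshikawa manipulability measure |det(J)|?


det(J) = 2.29*2.46 - (1.41)*(-1.34) = 7.5228
|det(J)| = 7.5228

7.5228


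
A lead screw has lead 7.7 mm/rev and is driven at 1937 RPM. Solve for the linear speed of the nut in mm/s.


v = lead * (RPM/60) = 7.7*1937/60 = 248.5817

248.5817 mm/s


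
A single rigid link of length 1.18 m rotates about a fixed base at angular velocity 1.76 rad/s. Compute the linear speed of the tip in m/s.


v = L*omega = 1.18 * 1.76 = 2.0768

2.0768 m/s


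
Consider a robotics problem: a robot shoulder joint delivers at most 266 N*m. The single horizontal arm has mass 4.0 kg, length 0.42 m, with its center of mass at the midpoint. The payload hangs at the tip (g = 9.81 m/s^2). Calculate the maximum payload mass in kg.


tau_arm = m_arm*g*(L/2) = 4.0*9.81*0.42/2 = 8.2404 N*m
tau_payload = tau_max - tau_arm = 266 - 8.2404 = 257.7596
m_payload = tau_payload / (g*L) = 257.7596 / (9.81*0.42) = 62.5600

62.5600 kg
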